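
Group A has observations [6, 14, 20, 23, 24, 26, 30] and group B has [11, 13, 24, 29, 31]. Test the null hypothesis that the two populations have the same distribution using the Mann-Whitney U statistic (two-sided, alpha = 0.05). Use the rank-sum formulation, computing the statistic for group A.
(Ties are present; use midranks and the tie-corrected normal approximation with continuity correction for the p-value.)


Step 1: Combine and sort all 12 observations; assign midranks.
sorted (value, group): (6,X), (11,Y), (13,Y), (14,X), (20,X), (23,X), (24,X), (24,Y), (26,X), (29,Y), (30,X), (31,Y)
ranks: 6->1, 11->2, 13->3, 14->4, 20->5, 23->6, 24->7.5, 24->7.5, 26->9, 29->10, 30->11, 31->12
Step 2: Rank sum for X: R1 = 1 + 4 + 5 + 6 + 7.5 + 9 + 11 = 43.5.
Step 3: U_X = R1 - n1(n1+1)/2 = 43.5 - 7*8/2 = 43.5 - 28 = 15.5.
       U_Y = n1*n2 - U_X = 35 - 15.5 = 19.5.
Step 4: Ties are present, so use the tie-corrected normal approximation (with continuity correction) for the p-value.
Step 5: p-value = 0.807210; compare to alpha = 0.05. fail to reject H0.

U_X = 15.5, p = 0.807210, fail to reject H0 at alpha = 0.05.


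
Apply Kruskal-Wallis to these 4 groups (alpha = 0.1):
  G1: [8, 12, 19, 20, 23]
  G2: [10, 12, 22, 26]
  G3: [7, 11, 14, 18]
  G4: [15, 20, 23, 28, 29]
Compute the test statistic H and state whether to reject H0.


Step 1: Combine all N = 18 observations and assign midranks.
sorted (value, group, rank): (7,G3,1), (8,G1,2), (10,G2,3), (11,G3,4), (12,G1,5.5), (12,G2,5.5), (14,G3,7), (15,G4,8), (18,G3,9), (19,G1,10), (20,G1,11.5), (20,G4,11.5), (22,G2,13), (23,G1,14.5), (23,G4,14.5), (26,G2,16), (28,G4,17), (29,G4,18)
Step 2: Sum ranks within each group.
R_1 = 43.5 (n_1 = 5)
R_2 = 37.5 (n_2 = 4)
R_3 = 21 (n_3 = 4)
R_4 = 69 (n_4 = 5)
Step 3: H = 12/(N(N+1)) * sum(R_i^2/n_i) - 3(N+1)
     = 12/(18*19) * (43.5^2/5 + 37.5^2/4 + 21^2/4 + 69^2/5) - 3*19
     = 0.035088 * 1792.46 - 57
     = 5.893421.
Step 4: Ties present; correction factor C = 1 - 18/(18^3 - 18) = 0.996904. Corrected H = 5.893421 / 0.996904 = 5.911724.
Step 5: Under H0, H ~ chi^2(3); p-value = 0.115985.
Step 6: alpha = 0.1. fail to reject H0.

H = 5.9117, df = 3, p = 0.115985, fail to reject H0.


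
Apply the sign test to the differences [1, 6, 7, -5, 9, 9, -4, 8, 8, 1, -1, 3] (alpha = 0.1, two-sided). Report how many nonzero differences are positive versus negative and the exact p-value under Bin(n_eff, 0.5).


Step 1: Discard zero differences. Original n = 12; n_eff = number of nonzero differences = 12.
Nonzero differences (with sign): +1, +6, +7, -5, +9, +9, -4, +8, +8, +1, -1, +3
Step 2: Count signs: positive = 9, negative = 3.
Step 3: Under H0: P(positive) = 0.5, so the number of positives S ~ Bin(12, 0.5).
Step 4: Two-sided exact p-value = sum of Bin(12,0.5) probabilities at or below the observed probability = 0.145996.
Step 5: alpha = 0.1. fail to reject H0.

n_eff = 12, pos = 9, neg = 3, p = 0.145996, fail to reject H0.


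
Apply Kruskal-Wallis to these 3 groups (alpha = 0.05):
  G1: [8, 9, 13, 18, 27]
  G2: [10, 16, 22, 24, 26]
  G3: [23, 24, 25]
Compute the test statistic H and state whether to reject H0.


Step 1: Combine all N = 13 observations and assign midranks.
sorted (value, group, rank): (8,G1,1), (9,G1,2), (10,G2,3), (13,G1,4), (16,G2,5), (18,G1,6), (22,G2,7), (23,G3,8), (24,G2,9.5), (24,G3,9.5), (25,G3,11), (26,G2,12), (27,G1,13)
Step 2: Sum ranks within each group.
R_1 = 26 (n_1 = 5)
R_2 = 36.5 (n_2 = 5)
R_3 = 28.5 (n_3 = 3)
Step 3: H = 12/(N(N+1)) * sum(R_i^2/n_i) - 3(N+1)
     = 12/(13*14) * (26^2/5 + 36.5^2/5 + 28.5^2/3) - 3*14
     = 0.065934 * 672.4 - 42
     = 2.334066.
Step 4: Ties present; correction factor C = 1 - 6/(13^3 - 13) = 0.997253. Corrected H = 2.334066 / 0.997253 = 2.340496.
Step 5: Under H0, H ~ chi^2(2); p-value = 0.310290.
Step 6: alpha = 0.05. fail to reject H0.

H = 2.3405, df = 2, p = 0.310290, fail to reject H0.


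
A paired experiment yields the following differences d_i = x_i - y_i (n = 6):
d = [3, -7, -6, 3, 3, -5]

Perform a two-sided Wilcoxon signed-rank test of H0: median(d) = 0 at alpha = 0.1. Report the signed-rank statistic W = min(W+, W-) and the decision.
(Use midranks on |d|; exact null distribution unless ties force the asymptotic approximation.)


Step 1: Drop any zero differences (none here) and take |d_i|.
|d| = [3, 7, 6, 3, 3, 5]
Step 2: Midrank |d_i| (ties get averaged ranks).
ranks: |3|->2, |7|->6, |6|->5, |3|->2, |3|->2, |5|->4
Step 3: Attach original signs; sum ranks with positive sign and with negative sign.
W+ = 2 + 2 + 2 = 6
W- = 6 + 5 + 4 = 15
(Check: W+ + W- = 21 should equal n(n+1)/2 = 21.)
Step 4: Test statistic W = min(W+, W-) = 6.
Step 5: Ties in |d|, so use the tie-corrected normal approximation.
        E[W] = n(n+1)/4 = 6*7/4 = 10.5.
        Tie groups: |d|=3 (t=3); sum(t^3 - t) = 24.
        Var[W] = n(n+1)(2n+1)/24 - sum(t^3-t)/48 = 546/24 - 24/48 = 22.25.
        z = (W - E[W]) / sqrt(Var[W]) = (6 - 10.5) / 4.7170 = -0.9540.
        Two-sided p = 2*Phi(z) = 0.340085.
Step 6: alpha = 0.1. fail to reject H0.

W+ = 6, W- = 15, W = min = 6, p = 0.340085, fail to reject H0.


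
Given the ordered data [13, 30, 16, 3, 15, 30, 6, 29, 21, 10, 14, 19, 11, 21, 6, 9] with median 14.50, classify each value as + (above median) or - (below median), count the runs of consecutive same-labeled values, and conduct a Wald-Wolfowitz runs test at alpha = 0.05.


Step 1: Compute median = 14.50; label A = above, B = below.
Labels in order: BAABAABAABBABABB  (n_A = 8, n_B = 8)
Step 2: Count runs R = 11.
Step 3: Under H0 (random ordering), E[R] = 2*n_A*n_B/(n_A+n_B) + 1 = 2*8*8/16 + 1 = 9.0000.
        Var[R] = 2*n_A*n_B*(2*n_A*n_B - n_A - n_B) / ((n_A+n_B)^2 * (n_A+n_B-1)) = 14336/3840 = 3.7333.
        SD[R] = 1.9322.
Step 4: Continuity-corrected z = (R - 0.5 - E[R]) / SD[R] = (11 - 0.5 - 9.0000) / 1.9322 = 0.7763.
Step 5: Two-sided p-value via normal approximation = 2*(1 - Phi(|z|)) = 0.437558.
Step 6: alpha = 0.05. fail to reject H0.

R = 11, z = 0.7763, p = 0.437558, fail to reject H0.


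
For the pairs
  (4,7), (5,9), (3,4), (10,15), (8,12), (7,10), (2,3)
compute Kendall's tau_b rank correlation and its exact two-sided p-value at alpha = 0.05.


Step 1: Enumerate the 21 unordered pairs (i,j) with i<j and classify each by sign(x_j-x_i) * sign(y_j-y_i).
  (1,2):dx=+1,dy=+2->C; (1,3):dx=-1,dy=-3->C; (1,4):dx=+6,dy=+8->C; (1,5):dx=+4,dy=+5->C
  (1,6):dx=+3,dy=+3->C; (1,7):dx=-2,dy=-4->C; (2,3):dx=-2,dy=-5->C; (2,4):dx=+5,dy=+6->C
  (2,5):dx=+3,dy=+3->C; (2,6):dx=+2,dy=+1->C; (2,7):dx=-3,dy=-6->C; (3,4):dx=+7,dy=+11->C
  (3,5):dx=+5,dy=+8->C; (3,6):dx=+4,dy=+6->C; (3,7):dx=-1,dy=-1->C; (4,5):dx=-2,dy=-3->C
  (4,6):dx=-3,dy=-5->C; (4,7):dx=-8,dy=-12->C; (5,6):dx=-1,dy=-2->C; (5,7):dx=-6,dy=-9->C
  (6,7):dx=-5,dy=-7->C
Step 2: C = 21, D = 0, total pairs = 21.
Step 3: tau = (C - D)/(n(n-1)/2) = (21 - 0)/21 = 1.000000.
Step 4: Exact two-sided p-value (enumerate n! = 5040 permutations of y under H0): p = 0.000397.
Step 5: alpha = 0.05. reject H0.

tau_b = 1.0000 (C=21, D=0), p = 0.000397, reject H0.


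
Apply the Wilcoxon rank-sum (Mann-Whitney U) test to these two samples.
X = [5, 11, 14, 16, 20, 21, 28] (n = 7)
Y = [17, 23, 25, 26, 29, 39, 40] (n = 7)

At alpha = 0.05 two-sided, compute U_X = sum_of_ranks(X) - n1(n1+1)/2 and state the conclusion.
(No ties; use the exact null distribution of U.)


Step 1: Combine and sort all 14 observations; assign midranks.
sorted (value, group): (5,X), (11,X), (14,X), (16,X), (17,Y), (20,X), (21,X), (23,Y), (25,Y), (26,Y), (28,X), (29,Y), (39,Y), (40,Y)
ranks: 5->1, 11->2, 14->3, 16->4, 17->5, 20->6, 21->7, 23->8, 25->9, 26->10, 28->11, 29->12, 39->13, 40->14
Step 2: Rank sum for X: R1 = 1 + 2 + 3 + 4 + 6 + 7 + 11 = 34.
Step 3: U_X = R1 - n1(n1+1)/2 = 34 - 7*8/2 = 34 - 28 = 6.
       U_Y = n1*n2 - U_X = 49 - 6 = 43.
Step 4: No ties, so the exact null distribution of U (based on enumerating the C(14,7) = 3432 equally likely rank assignments) gives the two-sided p-value.
Step 5: p-value = 0.017483; compare to alpha = 0.05. reject H0.

U_X = 6, p = 0.017483, reject H0 at alpha = 0.05.


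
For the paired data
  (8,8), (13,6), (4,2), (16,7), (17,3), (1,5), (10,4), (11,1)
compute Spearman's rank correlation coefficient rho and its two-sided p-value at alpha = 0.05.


Step 1: Rank x and y separately (midranks; no ties here).
rank(x): 8->3, 13->6, 4->2, 16->7, 17->8, 1->1, 10->4, 11->5
rank(y): 8->8, 6->6, 2->2, 7->7, 3->3, 5->5, 4->4, 1->1
Step 2: d_i = R_x(i) - R_y(i); compute d_i^2.
  (3-8)^2=25, (6-6)^2=0, (2-2)^2=0, (7-7)^2=0, (8-3)^2=25, (1-5)^2=16, (4-4)^2=0, (5-1)^2=16
sum(d^2) = 82.
Step 3: rho = 1 - 6*82 / (8*(8^2 - 1)) = 1 - 492/504 = 0.023810.
Step 4: Under H0, t = rho * sqrt((n-2)/(1-rho^2)) = 0.0583 ~ t(6).
Step 5: Two-sided p-value from the t-distribution with 6 df = 0.955374.
Step 6: alpha = 0.05. fail to reject H0.

rho = 0.0238, p = 0.955374, fail to reject H0 at alpha = 0.05.


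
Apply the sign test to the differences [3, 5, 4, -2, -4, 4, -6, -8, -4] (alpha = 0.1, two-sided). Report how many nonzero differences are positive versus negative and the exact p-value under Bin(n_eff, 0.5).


Step 1: Discard zero differences. Original n = 9; n_eff = number of nonzero differences = 9.
Nonzero differences (with sign): +3, +5, +4, -2, -4, +4, -6, -8, -4
Step 2: Count signs: positive = 4, negative = 5.
Step 3: Under H0: P(positive) = 0.5, so the number of positives S ~ Bin(9, 0.5).
Step 4: Two-sided exact p-value = sum of Bin(9,0.5) probabilities at or below the observed probability = 1.000000.
Step 5: alpha = 0.1. fail to reject H0.

n_eff = 9, pos = 4, neg = 5, p = 1.000000, fail to reject H0.


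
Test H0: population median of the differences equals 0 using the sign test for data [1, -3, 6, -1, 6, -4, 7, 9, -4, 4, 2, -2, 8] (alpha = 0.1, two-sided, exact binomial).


Step 1: Discard zero differences. Original n = 13; n_eff = number of nonzero differences = 13.
Nonzero differences (with sign): +1, -3, +6, -1, +6, -4, +7, +9, -4, +4, +2, -2, +8
Step 2: Count signs: positive = 8, negative = 5.
Step 3: Under H0: P(positive) = 0.5, so the number of positives S ~ Bin(13, 0.5).
Step 4: Two-sided exact p-value = sum of Bin(13,0.5) probabilities at or below the observed probability = 0.581055.
Step 5: alpha = 0.1. fail to reject H0.

n_eff = 13, pos = 8, neg = 5, p = 0.581055, fail to reject H0.


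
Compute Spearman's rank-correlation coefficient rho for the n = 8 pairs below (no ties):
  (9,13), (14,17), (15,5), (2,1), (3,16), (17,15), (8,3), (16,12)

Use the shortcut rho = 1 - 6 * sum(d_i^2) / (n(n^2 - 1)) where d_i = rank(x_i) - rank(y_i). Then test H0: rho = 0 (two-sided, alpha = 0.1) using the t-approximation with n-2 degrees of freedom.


Step 1: Rank x and y separately (midranks; no ties here).
rank(x): 9->4, 14->5, 15->6, 2->1, 3->2, 17->8, 8->3, 16->7
rank(y): 13->5, 17->8, 5->3, 1->1, 16->7, 15->6, 3->2, 12->4
Step 2: d_i = R_x(i) - R_y(i); compute d_i^2.
  (4-5)^2=1, (5-8)^2=9, (6-3)^2=9, (1-1)^2=0, (2-7)^2=25, (8-6)^2=4, (3-2)^2=1, (7-4)^2=9
sum(d^2) = 58.
Step 3: rho = 1 - 6*58 / (8*(8^2 - 1)) = 1 - 348/504 = 0.309524.
Step 4: Under H0, t = rho * sqrt((n-2)/(1-rho^2)) = 0.7973 ~ t(6).
Step 5: Two-sided p-value from the t-distribution with 6 df = 0.455645.
Step 6: alpha = 0.1. fail to reject H0.

rho = 0.3095, p = 0.455645, fail to reject H0 at alpha = 0.1.


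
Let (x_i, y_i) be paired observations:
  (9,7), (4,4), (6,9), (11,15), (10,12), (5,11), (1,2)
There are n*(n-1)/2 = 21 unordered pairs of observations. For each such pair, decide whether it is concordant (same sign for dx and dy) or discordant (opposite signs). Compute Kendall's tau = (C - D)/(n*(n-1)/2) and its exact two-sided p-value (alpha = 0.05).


Step 1: Enumerate the 21 unordered pairs (i,j) with i<j and classify each by sign(x_j-x_i) * sign(y_j-y_i).
  (1,2):dx=-5,dy=-3->C; (1,3):dx=-3,dy=+2->D; (1,4):dx=+2,dy=+8->C; (1,5):dx=+1,dy=+5->C
  (1,6):dx=-4,dy=+4->D; (1,7):dx=-8,dy=-5->C; (2,3):dx=+2,dy=+5->C; (2,4):dx=+7,dy=+11->C
  (2,5):dx=+6,dy=+8->C; (2,6):dx=+1,dy=+7->C; (2,7):dx=-3,dy=-2->C; (3,4):dx=+5,dy=+6->C
  (3,5):dx=+4,dy=+3->C; (3,6):dx=-1,dy=+2->D; (3,7):dx=-5,dy=-7->C; (4,5):dx=-1,dy=-3->C
  (4,6):dx=-6,dy=-4->C; (4,7):dx=-10,dy=-13->C; (5,6):dx=-5,dy=-1->C; (5,7):dx=-9,dy=-10->C
  (6,7):dx=-4,dy=-9->C
Step 2: C = 18, D = 3, total pairs = 21.
Step 3: tau = (C - D)/(n(n-1)/2) = (18 - 3)/21 = 0.714286.
Step 4: Exact two-sided p-value (enumerate n! = 5040 permutations of y under H0): p = 0.030159.
Step 5: alpha = 0.05. reject H0.

tau_b = 0.7143 (C=18, D=3), p = 0.030159, reject H0.


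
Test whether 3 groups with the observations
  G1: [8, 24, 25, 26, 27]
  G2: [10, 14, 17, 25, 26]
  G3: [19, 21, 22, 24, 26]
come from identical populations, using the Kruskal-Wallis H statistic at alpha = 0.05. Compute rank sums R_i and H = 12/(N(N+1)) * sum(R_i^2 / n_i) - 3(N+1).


Step 1: Combine all N = 15 observations and assign midranks.
sorted (value, group, rank): (8,G1,1), (10,G2,2), (14,G2,3), (17,G2,4), (19,G3,5), (21,G3,6), (22,G3,7), (24,G1,8.5), (24,G3,8.5), (25,G1,10.5), (25,G2,10.5), (26,G1,13), (26,G2,13), (26,G3,13), (27,G1,15)
Step 2: Sum ranks within each group.
R_1 = 48 (n_1 = 5)
R_2 = 32.5 (n_2 = 5)
R_3 = 39.5 (n_3 = 5)
Step 3: H = 12/(N(N+1)) * sum(R_i^2/n_i) - 3(N+1)
     = 12/(15*16) * (48^2/5 + 32.5^2/5 + 39.5^2/5) - 3*16
     = 0.050000 * 984.1 - 48
     = 1.205000.
Step 4: Ties present; correction factor C = 1 - 36/(15^3 - 15) = 0.989286. Corrected H = 1.205000 / 0.989286 = 1.218051.
Step 5: Under H0, H ~ chi^2(2); p-value = 0.543881.
Step 6: alpha = 0.05. fail to reject H0.

H = 1.2181, df = 2, p = 0.543881, fail to reject H0.


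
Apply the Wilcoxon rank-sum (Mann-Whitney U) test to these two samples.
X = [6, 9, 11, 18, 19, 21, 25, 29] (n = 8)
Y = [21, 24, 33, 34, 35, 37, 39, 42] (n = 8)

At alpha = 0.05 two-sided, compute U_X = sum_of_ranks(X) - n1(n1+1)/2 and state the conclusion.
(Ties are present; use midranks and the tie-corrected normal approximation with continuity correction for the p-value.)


Step 1: Combine and sort all 16 observations; assign midranks.
sorted (value, group): (6,X), (9,X), (11,X), (18,X), (19,X), (21,X), (21,Y), (24,Y), (25,X), (29,X), (33,Y), (34,Y), (35,Y), (37,Y), (39,Y), (42,Y)
ranks: 6->1, 9->2, 11->3, 18->4, 19->5, 21->6.5, 21->6.5, 24->8, 25->9, 29->10, 33->11, 34->12, 35->13, 37->14, 39->15, 42->16
Step 2: Rank sum for X: R1 = 1 + 2 + 3 + 4 + 5 + 6.5 + 9 + 10 = 40.5.
Step 3: U_X = R1 - n1(n1+1)/2 = 40.5 - 8*9/2 = 40.5 - 36 = 4.5.
       U_Y = n1*n2 - U_X = 64 - 4.5 = 59.5.
Step 4: Ties are present, so use the tie-corrected normal approximation (with continuity correction) for the p-value.
Step 5: p-value = 0.004545; compare to alpha = 0.05. reject H0.

U_X = 4.5, p = 0.004545, reject H0 at alpha = 0.05.


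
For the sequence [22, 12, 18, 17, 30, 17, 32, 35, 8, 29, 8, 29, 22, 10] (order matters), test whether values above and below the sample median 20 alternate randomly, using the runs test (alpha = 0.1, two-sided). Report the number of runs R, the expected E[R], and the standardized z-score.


Step 1: Compute median = 20; label A = above, B = below.
Labels in order: ABBBABAABABAAB  (n_A = 7, n_B = 7)
Step 2: Count runs R = 10.
Step 3: Under H0 (random ordering), E[R] = 2*n_A*n_B/(n_A+n_B) + 1 = 2*7*7/14 + 1 = 8.0000.
        Var[R] = 2*n_A*n_B*(2*n_A*n_B - n_A - n_B) / ((n_A+n_B)^2 * (n_A+n_B-1)) = 8232/2548 = 3.2308.
        SD[R] = 1.7974.
Step 4: Continuity-corrected z = (R - 0.5 - E[R]) / SD[R] = (10 - 0.5 - 8.0000) / 1.7974 = 0.8345.
Step 5: Two-sided p-value via normal approximation = 2*(1 - Phi(|z|)) = 0.403986.
Step 6: alpha = 0.1. fail to reject H0.

R = 10, z = 0.8345, p = 0.403986, fail to reject H0.


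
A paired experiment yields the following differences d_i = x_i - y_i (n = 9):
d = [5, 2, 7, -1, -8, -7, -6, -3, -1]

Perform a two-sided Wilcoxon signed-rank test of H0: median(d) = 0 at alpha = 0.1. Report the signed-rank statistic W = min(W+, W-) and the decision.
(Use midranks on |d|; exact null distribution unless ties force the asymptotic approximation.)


Step 1: Drop any zero differences (none here) and take |d_i|.
|d| = [5, 2, 7, 1, 8, 7, 6, 3, 1]
Step 2: Midrank |d_i| (ties get averaged ranks).
ranks: |5|->5, |2|->3, |7|->7.5, |1|->1.5, |8|->9, |7|->7.5, |6|->6, |3|->4, |1|->1.5
Step 3: Attach original signs; sum ranks with positive sign and with negative sign.
W+ = 5 + 3 + 7.5 = 15.5
W- = 1.5 + 9 + 7.5 + 6 + 4 + 1.5 = 29.5
(Check: W+ + W- = 45 should equal n(n+1)/2 = 45.)
Step 4: Test statistic W = min(W+, W-) = 15.5.
Step 5: Ties in |d|, so use the tie-corrected normal approximation.
        E[W] = n(n+1)/4 = 9*10/4 = 22.5.
        Tie groups: |d|=1 (t=2), |d|=7 (t=2); sum(t^3 - t) = 12.
        Var[W] = n(n+1)(2n+1)/24 - sum(t^3-t)/48 = 1710/24 - 12/48 = 71.
        z = (W - E[W]) / sqrt(Var[W]) = (15.5 - 22.5) / 8.4261 = -0.8307.
        Two-sided p = 2*Phi(z) = 0.406116.
Step 6: alpha = 0.1. fail to reject H0.

W+ = 15.5, W- = 29.5, W = min = 15.5, p = 0.406116, fail to reject H0.


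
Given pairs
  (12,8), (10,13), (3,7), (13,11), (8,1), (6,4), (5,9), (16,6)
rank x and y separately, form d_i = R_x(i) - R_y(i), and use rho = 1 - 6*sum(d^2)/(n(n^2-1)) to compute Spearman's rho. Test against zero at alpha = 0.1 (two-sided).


Step 1: Rank x and y separately (midranks; no ties here).
rank(x): 12->6, 10->5, 3->1, 13->7, 8->4, 6->3, 5->2, 16->8
rank(y): 8->5, 13->8, 7->4, 11->7, 1->1, 4->2, 9->6, 6->3
Step 2: d_i = R_x(i) - R_y(i); compute d_i^2.
  (6-5)^2=1, (5-8)^2=9, (1-4)^2=9, (7-7)^2=0, (4-1)^2=9, (3-2)^2=1, (2-6)^2=16, (8-3)^2=25
sum(d^2) = 70.
Step 3: rho = 1 - 6*70 / (8*(8^2 - 1)) = 1 - 420/504 = 0.166667.
Step 4: Under H0, t = rho * sqrt((n-2)/(1-rho^2)) = 0.4140 ~ t(6).
Step 5: Two-sided p-value from the t-distribution with 6 df = 0.693239.
Step 6: alpha = 0.1. fail to reject H0.

rho = 0.1667, p = 0.693239, fail to reject H0 at alpha = 0.1.


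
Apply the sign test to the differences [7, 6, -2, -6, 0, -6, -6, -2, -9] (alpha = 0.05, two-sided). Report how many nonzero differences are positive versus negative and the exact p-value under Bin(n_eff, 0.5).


Step 1: Discard zero differences. Original n = 9; n_eff = number of nonzero differences = 8.
Nonzero differences (with sign): +7, +6, -2, -6, -6, -6, -2, -9
Step 2: Count signs: positive = 2, negative = 6.
Step 3: Under H0: P(positive) = 0.5, so the number of positives S ~ Bin(8, 0.5).
Step 4: Two-sided exact p-value = sum of Bin(8,0.5) probabilities at or below the observed probability = 0.289062.
Step 5: alpha = 0.05. fail to reject H0.

n_eff = 8, pos = 2, neg = 6, p = 0.289062, fail to reject H0.


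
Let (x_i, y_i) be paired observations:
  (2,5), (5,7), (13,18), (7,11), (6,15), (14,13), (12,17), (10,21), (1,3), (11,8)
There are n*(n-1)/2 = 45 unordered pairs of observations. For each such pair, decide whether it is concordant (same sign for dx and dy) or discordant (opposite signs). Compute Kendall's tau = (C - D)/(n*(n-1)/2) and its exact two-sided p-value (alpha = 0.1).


Step 1: Enumerate the 45 unordered pairs (i,j) with i<j and classify each by sign(x_j-x_i) * sign(y_j-y_i).
  (1,2):dx=+3,dy=+2->C; (1,3):dx=+11,dy=+13->C; (1,4):dx=+5,dy=+6->C; (1,5):dx=+4,dy=+10->C
  (1,6):dx=+12,dy=+8->C; (1,7):dx=+10,dy=+12->C; (1,8):dx=+8,dy=+16->C; (1,9):dx=-1,dy=-2->C
  (1,10):dx=+9,dy=+3->C; (2,3):dx=+8,dy=+11->C; (2,4):dx=+2,dy=+4->C; (2,5):dx=+1,dy=+8->C
  (2,6):dx=+9,dy=+6->C; (2,7):dx=+7,dy=+10->C; (2,8):dx=+5,dy=+14->C; (2,9):dx=-4,dy=-4->C
  (2,10):dx=+6,dy=+1->C; (3,4):dx=-6,dy=-7->C; (3,5):dx=-7,dy=-3->C; (3,6):dx=+1,dy=-5->D
  (3,7):dx=-1,dy=-1->C; (3,8):dx=-3,dy=+3->D; (3,9):dx=-12,dy=-15->C; (3,10):dx=-2,dy=-10->C
  (4,5):dx=-1,dy=+4->D; (4,6):dx=+7,dy=+2->C; (4,7):dx=+5,dy=+6->C; (4,8):dx=+3,dy=+10->C
  (4,9):dx=-6,dy=-8->C; (4,10):dx=+4,dy=-3->D; (5,6):dx=+8,dy=-2->D; (5,7):dx=+6,dy=+2->C
  (5,8):dx=+4,dy=+6->C; (5,9):dx=-5,dy=-12->C; (5,10):dx=+5,dy=-7->D; (6,7):dx=-2,dy=+4->D
  (6,8):dx=-4,dy=+8->D; (6,9):dx=-13,dy=-10->C; (6,10):dx=-3,dy=-5->C; (7,8):dx=-2,dy=+4->D
  (7,9):dx=-11,dy=-14->C; (7,10):dx=-1,dy=-9->C; (8,9):dx=-9,dy=-18->C; (8,10):dx=+1,dy=-13->D
  (9,10):dx=+10,dy=+5->C
Step 2: C = 35, D = 10, total pairs = 45.
Step 3: tau = (C - D)/(n(n-1)/2) = (35 - 10)/45 = 0.555556.
Step 4: Exact two-sided p-value (enumerate n! = 3628800 permutations of y under H0): p = 0.028609.
Step 5: alpha = 0.1. reject H0.

tau_b = 0.5556 (C=35, D=10), p = 0.028609, reject H0.


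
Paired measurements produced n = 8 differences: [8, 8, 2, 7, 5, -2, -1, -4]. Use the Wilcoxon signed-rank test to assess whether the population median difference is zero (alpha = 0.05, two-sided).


Step 1: Drop any zero differences (none here) and take |d_i|.
|d| = [8, 8, 2, 7, 5, 2, 1, 4]
Step 2: Midrank |d_i| (ties get averaged ranks).
ranks: |8|->7.5, |8|->7.5, |2|->2.5, |7|->6, |5|->5, |2|->2.5, |1|->1, |4|->4
Step 3: Attach original signs; sum ranks with positive sign and with negative sign.
W+ = 7.5 + 7.5 + 2.5 + 6 + 5 = 28.5
W- = 2.5 + 1 + 4 = 7.5
(Check: W+ + W- = 36 should equal n(n+1)/2 = 36.)
Step 4: Test statistic W = min(W+, W-) = 7.5.
Step 5: Ties in |d|, so use the tie-corrected normal approximation.
        E[W] = n(n+1)/4 = 8*9/4 = 18.
        Tie groups: |d|=2 (t=2), |d|=8 (t=2); sum(t^3 - t) = 12.
        Var[W] = n(n+1)(2n+1)/24 - sum(t^3-t)/48 = 1224/24 - 12/48 = 50.75.
        z = (W - E[W]) / sqrt(Var[W]) = (7.5 - 18) / 7.1239 = -1.4739.
        Two-sided p = 2*Phi(z) = 0.140506.
Step 6: alpha = 0.05. fail to reject H0.

W+ = 28.5, W- = 7.5, W = min = 7.5, p = 0.140506, fail to reject H0.


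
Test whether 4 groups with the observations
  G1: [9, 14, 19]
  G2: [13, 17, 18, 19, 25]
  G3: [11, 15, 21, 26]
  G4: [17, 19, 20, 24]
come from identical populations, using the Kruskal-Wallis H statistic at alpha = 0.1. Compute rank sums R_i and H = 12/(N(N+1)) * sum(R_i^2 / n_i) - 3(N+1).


Step 1: Combine all N = 16 observations and assign midranks.
sorted (value, group, rank): (9,G1,1), (11,G3,2), (13,G2,3), (14,G1,4), (15,G3,5), (17,G2,6.5), (17,G4,6.5), (18,G2,8), (19,G1,10), (19,G2,10), (19,G4,10), (20,G4,12), (21,G3,13), (24,G4,14), (25,G2,15), (26,G3,16)
Step 2: Sum ranks within each group.
R_1 = 15 (n_1 = 3)
R_2 = 42.5 (n_2 = 5)
R_3 = 36 (n_3 = 4)
R_4 = 42.5 (n_4 = 4)
Step 3: H = 12/(N(N+1)) * sum(R_i^2/n_i) - 3(N+1)
     = 12/(16*17) * (15^2/3 + 42.5^2/5 + 36^2/4 + 42.5^2/4) - 3*17
     = 0.044118 * 1211.81 - 51
     = 2.462316.
Step 4: Ties present; correction factor C = 1 - 30/(16^3 - 16) = 0.992647. Corrected H = 2.462316 / 0.992647 = 2.480556.
Step 5: Under H0, H ~ chi^2(3); p-value = 0.478815.
Step 6: alpha = 0.1. fail to reject H0.

H = 2.4806, df = 3, p = 0.478815, fail to reject H0.


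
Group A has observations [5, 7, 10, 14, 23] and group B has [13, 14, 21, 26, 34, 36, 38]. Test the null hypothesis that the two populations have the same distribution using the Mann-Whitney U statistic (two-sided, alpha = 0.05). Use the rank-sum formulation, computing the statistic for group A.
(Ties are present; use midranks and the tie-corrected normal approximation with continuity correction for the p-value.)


Step 1: Combine and sort all 12 observations; assign midranks.
sorted (value, group): (5,X), (7,X), (10,X), (13,Y), (14,X), (14,Y), (21,Y), (23,X), (26,Y), (34,Y), (36,Y), (38,Y)
ranks: 5->1, 7->2, 10->3, 13->4, 14->5.5, 14->5.5, 21->7, 23->8, 26->9, 34->10, 36->11, 38->12
Step 2: Rank sum for X: R1 = 1 + 2 + 3 + 5.5 + 8 = 19.5.
Step 3: U_X = R1 - n1(n1+1)/2 = 19.5 - 5*6/2 = 19.5 - 15 = 4.5.
       U_Y = n1*n2 - U_X = 35 - 4.5 = 30.5.
Step 4: Ties are present, so use the tie-corrected normal approximation (with continuity correction) for the p-value.
Step 5: p-value = 0.041997; compare to alpha = 0.05. reject H0.

U_X = 4.5, p = 0.041997, reject H0 at alpha = 0.05.


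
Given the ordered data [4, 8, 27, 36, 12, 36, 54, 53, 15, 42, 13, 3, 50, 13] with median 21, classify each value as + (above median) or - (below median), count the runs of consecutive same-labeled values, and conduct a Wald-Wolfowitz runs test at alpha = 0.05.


Step 1: Compute median = 21; label A = above, B = below.
Labels in order: BBAABAAABABBAB  (n_A = 7, n_B = 7)
Step 2: Count runs R = 9.
Step 3: Under H0 (random ordering), E[R] = 2*n_A*n_B/(n_A+n_B) + 1 = 2*7*7/14 + 1 = 8.0000.
        Var[R] = 2*n_A*n_B*(2*n_A*n_B - n_A - n_B) / ((n_A+n_B)^2 * (n_A+n_B-1)) = 8232/2548 = 3.2308.
        SD[R] = 1.7974.
Step 4: Continuity-corrected z = (R - 0.5 - E[R]) / SD[R] = (9 - 0.5 - 8.0000) / 1.7974 = 0.2782.
Step 5: Two-sided p-value via normal approximation = 2*(1 - Phi(|z|)) = 0.780879.
Step 6: alpha = 0.05. fail to reject H0.

R = 9, z = 0.2782, p = 0.780879, fail to reject H0.


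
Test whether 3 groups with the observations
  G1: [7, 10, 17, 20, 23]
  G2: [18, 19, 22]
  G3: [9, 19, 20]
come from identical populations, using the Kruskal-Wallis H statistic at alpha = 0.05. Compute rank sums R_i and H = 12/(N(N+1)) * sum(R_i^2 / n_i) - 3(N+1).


Step 1: Combine all N = 11 observations and assign midranks.
sorted (value, group, rank): (7,G1,1), (9,G3,2), (10,G1,3), (17,G1,4), (18,G2,5), (19,G2,6.5), (19,G3,6.5), (20,G1,8.5), (20,G3,8.5), (22,G2,10), (23,G1,11)
Step 2: Sum ranks within each group.
R_1 = 27.5 (n_1 = 5)
R_2 = 21.5 (n_2 = 3)
R_3 = 17 (n_3 = 3)
Step 3: H = 12/(N(N+1)) * sum(R_i^2/n_i) - 3(N+1)
     = 12/(11*12) * (27.5^2/5 + 21.5^2/3 + 17^2/3) - 3*12
     = 0.090909 * 401.667 - 36
     = 0.515152.
Step 4: Ties present; correction factor C = 1 - 12/(11^3 - 11) = 0.990909. Corrected H = 0.515152 / 0.990909 = 0.519878.
Step 5: Under H0, H ~ chi^2(2); p-value = 0.771099.
Step 6: alpha = 0.05. fail to reject H0.

H = 0.5199, df = 2, p = 0.771099, fail to reject H0.


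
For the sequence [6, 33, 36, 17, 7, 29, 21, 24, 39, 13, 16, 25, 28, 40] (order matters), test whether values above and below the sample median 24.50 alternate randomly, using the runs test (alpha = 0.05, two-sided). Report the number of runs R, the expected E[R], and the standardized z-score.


Step 1: Compute median = 24.50; label A = above, B = below.
Labels in order: BAABBABBABBAAA  (n_A = 7, n_B = 7)
Step 2: Count runs R = 8.
Step 3: Under H0 (random ordering), E[R] = 2*n_A*n_B/(n_A+n_B) + 1 = 2*7*7/14 + 1 = 8.0000.
        Var[R] = 2*n_A*n_B*(2*n_A*n_B - n_A - n_B) / ((n_A+n_B)^2 * (n_A+n_B-1)) = 8232/2548 = 3.2308.
        SD[R] = 1.7974.
Step 4: R = E[R], so z = 0 with no continuity correction.
Step 5: Two-sided p-value via normal approximation = 2*(1 - Phi(|z|)) = 1.000000.
Step 6: alpha = 0.05. fail to reject H0.

R = 8, z = 0.0000, p = 1.000000, fail to reject H0.


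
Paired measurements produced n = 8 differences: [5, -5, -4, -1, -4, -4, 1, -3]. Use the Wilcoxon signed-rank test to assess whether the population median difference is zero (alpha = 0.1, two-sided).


Step 1: Drop any zero differences (none here) and take |d_i|.
|d| = [5, 5, 4, 1, 4, 4, 1, 3]
Step 2: Midrank |d_i| (ties get averaged ranks).
ranks: |5|->7.5, |5|->7.5, |4|->5, |1|->1.5, |4|->5, |4|->5, |1|->1.5, |3|->3
Step 3: Attach original signs; sum ranks with positive sign and with negative sign.
W+ = 7.5 + 1.5 = 9
W- = 7.5 + 5 + 1.5 + 5 + 5 + 3 = 27
(Check: W+ + W- = 36 should equal n(n+1)/2 = 36.)
Step 4: Test statistic W = min(W+, W-) = 9.
Step 5: Ties in |d|, so use the tie-corrected normal approximation.
        E[W] = n(n+1)/4 = 8*9/4 = 18.
        Tie groups: |d|=1 (t=2), |d|=4 (t=3), |d|=5 (t=2); sum(t^3 - t) = 36.
        Var[W] = n(n+1)(2n+1)/24 - sum(t^3-t)/48 = 1224/24 - 36/48 = 50.25.
        z = (W - E[W]) / sqrt(Var[W]) = (9 - 18) / 7.0887 = -1.2696.
        Two-sided p = 2*Phi(z) = 0.204219.
Step 6: alpha = 0.1. fail to reject H0.

W+ = 9, W- = 27, W = min = 9, p = 0.204219, fail to reject H0.


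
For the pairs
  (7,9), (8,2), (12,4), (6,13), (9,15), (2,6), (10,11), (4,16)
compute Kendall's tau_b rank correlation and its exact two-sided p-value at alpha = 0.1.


Step 1: Enumerate the 28 unordered pairs (i,j) with i<j and classify each by sign(x_j-x_i) * sign(y_j-y_i).
  (1,2):dx=+1,dy=-7->D; (1,3):dx=+5,dy=-5->D; (1,4):dx=-1,dy=+4->D; (1,5):dx=+2,dy=+6->C
  (1,6):dx=-5,dy=-3->C; (1,7):dx=+3,dy=+2->C; (1,8):dx=-3,dy=+7->D; (2,3):dx=+4,dy=+2->C
  (2,4):dx=-2,dy=+11->D; (2,5):dx=+1,dy=+13->C; (2,6):dx=-6,dy=+4->D; (2,7):dx=+2,dy=+9->C
  (2,8):dx=-4,dy=+14->D; (3,4):dx=-6,dy=+9->D; (3,5):dx=-3,dy=+11->D; (3,6):dx=-10,dy=+2->D
  (3,7):dx=-2,dy=+7->D; (3,8):dx=-8,dy=+12->D; (4,5):dx=+3,dy=+2->C; (4,6):dx=-4,dy=-7->C
  (4,7):dx=+4,dy=-2->D; (4,8):dx=-2,dy=+3->D; (5,6):dx=-7,dy=-9->C; (5,7):dx=+1,dy=-4->D
  (5,8):dx=-5,dy=+1->D; (6,7):dx=+8,dy=+5->C; (6,8):dx=+2,dy=+10->C; (7,8):dx=-6,dy=+5->D
Step 2: C = 11, D = 17, total pairs = 28.
Step 3: tau = (C - D)/(n(n-1)/2) = (11 - 17)/28 = -0.214286.
Step 4: Exact two-sided p-value (enumerate n! = 40320 permutations of y under H0): p = 0.548413.
Step 5: alpha = 0.1. fail to reject H0.

tau_b = -0.2143 (C=11, D=17), p = 0.548413, fail to reject H0.


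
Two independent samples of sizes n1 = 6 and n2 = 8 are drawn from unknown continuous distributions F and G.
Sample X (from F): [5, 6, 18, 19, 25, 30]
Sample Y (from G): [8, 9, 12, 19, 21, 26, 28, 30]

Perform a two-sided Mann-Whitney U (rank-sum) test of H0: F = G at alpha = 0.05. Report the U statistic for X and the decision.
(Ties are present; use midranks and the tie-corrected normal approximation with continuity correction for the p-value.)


Step 1: Combine and sort all 14 observations; assign midranks.
sorted (value, group): (5,X), (6,X), (8,Y), (9,Y), (12,Y), (18,X), (19,X), (19,Y), (21,Y), (25,X), (26,Y), (28,Y), (30,X), (30,Y)
ranks: 5->1, 6->2, 8->3, 9->4, 12->5, 18->6, 19->7.5, 19->7.5, 21->9, 25->10, 26->11, 28->12, 30->13.5, 30->13.5
Step 2: Rank sum for X: R1 = 1 + 2 + 6 + 7.5 + 10 + 13.5 = 40.
Step 3: U_X = R1 - n1(n1+1)/2 = 40 - 6*7/2 = 40 - 21 = 19.
       U_Y = n1*n2 - U_X = 48 - 19 = 29.
Step 4: Ties are present, so use the tie-corrected normal approximation (with continuity correction) for the p-value.
Step 5: p-value = 0.560413; compare to alpha = 0.05. fail to reject H0.

U_X = 19, p = 0.560413, fail to reject H0 at alpha = 0.05.


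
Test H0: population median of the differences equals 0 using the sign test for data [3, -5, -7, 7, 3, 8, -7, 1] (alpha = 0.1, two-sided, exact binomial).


Step 1: Discard zero differences. Original n = 8; n_eff = number of nonzero differences = 8.
Nonzero differences (with sign): +3, -5, -7, +7, +3, +8, -7, +1
Step 2: Count signs: positive = 5, negative = 3.
Step 3: Under H0: P(positive) = 0.5, so the number of positives S ~ Bin(8, 0.5).
Step 4: Two-sided exact p-value = sum of Bin(8,0.5) probabilities at or below the observed probability = 0.726562.
Step 5: alpha = 0.1. fail to reject H0.

n_eff = 8, pos = 5, neg = 3, p = 0.726562, fail to reject H0.


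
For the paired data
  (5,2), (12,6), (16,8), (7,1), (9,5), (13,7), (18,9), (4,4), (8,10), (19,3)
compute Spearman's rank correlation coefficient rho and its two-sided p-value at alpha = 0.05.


Step 1: Rank x and y separately (midranks; no ties here).
rank(x): 5->2, 12->6, 16->8, 7->3, 9->5, 13->7, 18->9, 4->1, 8->4, 19->10
rank(y): 2->2, 6->6, 8->8, 1->1, 5->5, 7->7, 9->9, 4->4, 10->10, 3->3
Step 2: d_i = R_x(i) - R_y(i); compute d_i^2.
  (2-2)^2=0, (6-6)^2=0, (8-8)^2=0, (3-1)^2=4, (5-5)^2=0, (7-7)^2=0, (9-9)^2=0, (1-4)^2=9, (4-10)^2=36, (10-3)^2=49
sum(d^2) = 98.
Step 3: rho = 1 - 6*98 / (10*(10^2 - 1)) = 1 - 588/990 = 0.406061.
Step 4: Under H0, t = rho * sqrt((n-2)/(1-rho^2)) = 1.2568 ~ t(8).
Step 5: Two-sided p-value from the t-distribution with 8 df = 0.244282.
Step 6: alpha = 0.05. fail to reject H0.

rho = 0.4061, p = 0.244282, fail to reject H0 at alpha = 0.05.


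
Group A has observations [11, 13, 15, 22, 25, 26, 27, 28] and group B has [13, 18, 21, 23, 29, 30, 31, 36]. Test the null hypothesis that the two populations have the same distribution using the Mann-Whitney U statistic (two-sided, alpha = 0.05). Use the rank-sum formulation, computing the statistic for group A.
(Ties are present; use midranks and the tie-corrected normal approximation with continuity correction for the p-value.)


Step 1: Combine and sort all 16 observations; assign midranks.
sorted (value, group): (11,X), (13,X), (13,Y), (15,X), (18,Y), (21,Y), (22,X), (23,Y), (25,X), (26,X), (27,X), (28,X), (29,Y), (30,Y), (31,Y), (36,Y)
ranks: 11->1, 13->2.5, 13->2.5, 15->4, 18->5, 21->6, 22->7, 23->8, 25->9, 26->10, 27->11, 28->12, 29->13, 30->14, 31->15, 36->16
Step 2: Rank sum for X: R1 = 1 + 2.5 + 4 + 7 + 9 + 10 + 11 + 12 = 56.5.
Step 3: U_X = R1 - n1(n1+1)/2 = 56.5 - 8*9/2 = 56.5 - 36 = 20.5.
       U_Y = n1*n2 - U_X = 64 - 20.5 = 43.5.
Step 4: Ties are present, so use the tie-corrected normal approximation (with continuity correction) for the p-value.
Step 5: p-value = 0.247648; compare to alpha = 0.05. fail to reject H0.

U_X = 20.5, p = 0.247648, fail to reject H0 at alpha = 0.05.


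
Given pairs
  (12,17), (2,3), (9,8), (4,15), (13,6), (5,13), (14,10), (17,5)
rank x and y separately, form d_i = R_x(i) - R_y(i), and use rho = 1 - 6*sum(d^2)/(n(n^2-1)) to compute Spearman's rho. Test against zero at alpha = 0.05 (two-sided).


Step 1: Rank x and y separately (midranks; no ties here).
rank(x): 12->5, 2->1, 9->4, 4->2, 13->6, 5->3, 14->7, 17->8
rank(y): 17->8, 3->1, 8->4, 15->7, 6->3, 13->6, 10->5, 5->2
Step 2: d_i = R_x(i) - R_y(i); compute d_i^2.
  (5-8)^2=9, (1-1)^2=0, (4-4)^2=0, (2-7)^2=25, (6-3)^2=9, (3-6)^2=9, (7-5)^2=4, (8-2)^2=36
sum(d^2) = 92.
Step 3: rho = 1 - 6*92 / (8*(8^2 - 1)) = 1 - 552/504 = -0.095238.
Step 4: Under H0, t = rho * sqrt((n-2)/(1-rho^2)) = -0.2343 ~ t(6).
Step 5: Two-sided p-value from the t-distribution with 6 df = 0.822505.
Step 6: alpha = 0.05. fail to reject H0.

rho = -0.0952, p = 0.822505, fail to reject H0 at alpha = 0.05.


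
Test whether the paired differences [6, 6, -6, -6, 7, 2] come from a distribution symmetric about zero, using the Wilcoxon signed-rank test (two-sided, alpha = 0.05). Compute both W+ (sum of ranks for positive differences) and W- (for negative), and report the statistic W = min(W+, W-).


Step 1: Drop any zero differences (none here) and take |d_i|.
|d| = [6, 6, 6, 6, 7, 2]
Step 2: Midrank |d_i| (ties get averaged ranks).
ranks: |6|->3.5, |6|->3.5, |6|->3.5, |6|->3.5, |7|->6, |2|->1
Step 3: Attach original signs; sum ranks with positive sign and with negative sign.
W+ = 3.5 + 3.5 + 6 + 1 = 14
W- = 3.5 + 3.5 = 7
(Check: W+ + W- = 21 should equal n(n+1)/2 = 21.)
Step 4: Test statistic W = min(W+, W-) = 7.
Step 5: Ties in |d|, so use the tie-corrected normal approximation.
        E[W] = n(n+1)/4 = 6*7/4 = 10.5.
        Tie groups: |d|=6 (t=4); sum(t^3 - t) = 60.
        Var[W] = n(n+1)(2n+1)/24 - sum(t^3-t)/48 = 546/24 - 60/48 = 21.5.
        z = (W - E[W]) / sqrt(Var[W]) = (7 - 10.5) / 4.6368 = -0.7548.
        Two-sided p = 2*Phi(z) = 0.450351.
Step 6: alpha = 0.05. fail to reject H0.

W+ = 14, W- = 7, W = min = 7, p = 0.450351, fail to reject H0.


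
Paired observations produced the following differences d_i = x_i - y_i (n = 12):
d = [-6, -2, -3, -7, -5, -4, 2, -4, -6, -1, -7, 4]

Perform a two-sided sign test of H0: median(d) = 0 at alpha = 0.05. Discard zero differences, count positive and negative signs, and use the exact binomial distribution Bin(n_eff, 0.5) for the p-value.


Step 1: Discard zero differences. Original n = 12; n_eff = number of nonzero differences = 12.
Nonzero differences (with sign): -6, -2, -3, -7, -5, -4, +2, -4, -6, -1, -7, +4
Step 2: Count signs: positive = 2, negative = 10.
Step 3: Under H0: P(positive) = 0.5, so the number of positives S ~ Bin(12, 0.5).
Step 4: Two-sided exact p-value = sum of Bin(12,0.5) probabilities at or below the observed probability = 0.038574.
Step 5: alpha = 0.05. reject H0.

n_eff = 12, pos = 2, neg = 10, p = 0.038574, reject H0.


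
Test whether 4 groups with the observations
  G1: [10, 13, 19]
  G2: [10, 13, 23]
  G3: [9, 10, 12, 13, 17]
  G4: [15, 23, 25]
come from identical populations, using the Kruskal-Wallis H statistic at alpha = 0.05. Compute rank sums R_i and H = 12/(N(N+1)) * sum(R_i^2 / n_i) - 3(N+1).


Step 1: Combine all N = 14 observations and assign midranks.
sorted (value, group, rank): (9,G3,1), (10,G1,3), (10,G2,3), (10,G3,3), (12,G3,5), (13,G1,7), (13,G2,7), (13,G3,7), (15,G4,9), (17,G3,10), (19,G1,11), (23,G2,12.5), (23,G4,12.5), (25,G4,14)
Step 2: Sum ranks within each group.
R_1 = 21 (n_1 = 3)
R_2 = 22.5 (n_2 = 3)
R_3 = 26 (n_3 = 5)
R_4 = 35.5 (n_4 = 3)
Step 3: H = 12/(N(N+1)) * sum(R_i^2/n_i) - 3(N+1)
     = 12/(14*15) * (21^2/3 + 22.5^2/3 + 26^2/5 + 35.5^2/3) - 3*15
     = 0.057143 * 871.033 - 45
     = 4.773333.
Step 4: Ties present; correction factor C = 1 - 54/(14^3 - 14) = 0.980220. Corrected H = 4.773333 / 0.980220 = 4.869656.
Step 5: Under H0, H ~ chi^2(3); p-value = 0.181594.
Step 6: alpha = 0.05. fail to reject H0.

H = 4.8697, df = 3, p = 0.181594, fail to reject H0.


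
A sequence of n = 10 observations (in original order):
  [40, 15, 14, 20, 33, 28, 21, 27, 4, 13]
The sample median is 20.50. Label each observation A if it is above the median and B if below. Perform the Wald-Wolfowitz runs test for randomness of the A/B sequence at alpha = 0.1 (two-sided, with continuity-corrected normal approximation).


Step 1: Compute median = 20.50; label A = above, B = below.
Labels in order: ABBBAAAABB  (n_A = 5, n_B = 5)
Step 2: Count runs R = 4.
Step 3: Under H0 (random ordering), E[R] = 2*n_A*n_B/(n_A+n_B) + 1 = 2*5*5/10 + 1 = 6.0000.
        Var[R] = 2*n_A*n_B*(2*n_A*n_B - n_A - n_B) / ((n_A+n_B)^2 * (n_A+n_B-1)) = 2000/900 = 2.2222.
        SD[R] = 1.4907.
Step 4: Continuity-corrected z = (R + 0.5 - E[R]) / SD[R] = (4 + 0.5 - 6.0000) / 1.4907 = -1.0062.
Step 5: Two-sided p-value via normal approximation = 2*(1 - Phi(|z|)) = 0.314305.
Step 6: alpha = 0.1. fail to reject H0.

R = 4, z = -1.0062, p = 0.314305, fail to reject H0.


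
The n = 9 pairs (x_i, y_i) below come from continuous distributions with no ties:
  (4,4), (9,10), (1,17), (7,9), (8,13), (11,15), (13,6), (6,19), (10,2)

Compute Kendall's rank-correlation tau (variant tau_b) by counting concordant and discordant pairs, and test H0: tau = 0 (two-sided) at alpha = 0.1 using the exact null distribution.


Step 1: Enumerate the 36 unordered pairs (i,j) with i<j and classify each by sign(x_j-x_i) * sign(y_j-y_i).
  (1,2):dx=+5,dy=+6->C; (1,3):dx=-3,dy=+13->D; (1,4):dx=+3,dy=+5->C; (1,5):dx=+4,dy=+9->C
  (1,6):dx=+7,dy=+11->C; (1,7):dx=+9,dy=+2->C; (1,8):dx=+2,dy=+15->C; (1,9):dx=+6,dy=-2->D
  (2,3):dx=-8,dy=+7->D; (2,4):dx=-2,dy=-1->C; (2,5):dx=-1,dy=+3->D; (2,6):dx=+2,dy=+5->C
  (2,7):dx=+4,dy=-4->D; (2,8):dx=-3,dy=+9->D; (2,9):dx=+1,dy=-8->D; (3,4):dx=+6,dy=-8->D
  (3,5):dx=+7,dy=-4->D; (3,6):dx=+10,dy=-2->D; (3,7):dx=+12,dy=-11->D; (3,8):dx=+5,dy=+2->C
  (3,9):dx=+9,dy=-15->D; (4,5):dx=+1,dy=+4->C; (4,6):dx=+4,dy=+6->C; (4,7):dx=+6,dy=-3->D
  (4,8):dx=-1,dy=+10->D; (4,9):dx=+3,dy=-7->D; (5,6):dx=+3,dy=+2->C; (5,7):dx=+5,dy=-7->D
  (5,8):dx=-2,dy=+6->D; (5,9):dx=+2,dy=-11->D; (6,7):dx=+2,dy=-9->D; (6,8):dx=-5,dy=+4->D
  (6,9):dx=-1,dy=-13->C; (7,8):dx=-7,dy=+13->D; (7,9):dx=-3,dy=-4->C; (8,9):dx=+4,dy=-17->D
Step 2: C = 14, D = 22, total pairs = 36.
Step 3: tau = (C - D)/(n(n-1)/2) = (14 - 22)/36 = -0.222222.
Step 4: Exact two-sided p-value (enumerate n! = 362880 permutations of y under H0): p = 0.476709.
Step 5: alpha = 0.1. fail to reject H0.

tau_b = -0.2222 (C=14, D=22), p = 0.476709, fail to reject H0.


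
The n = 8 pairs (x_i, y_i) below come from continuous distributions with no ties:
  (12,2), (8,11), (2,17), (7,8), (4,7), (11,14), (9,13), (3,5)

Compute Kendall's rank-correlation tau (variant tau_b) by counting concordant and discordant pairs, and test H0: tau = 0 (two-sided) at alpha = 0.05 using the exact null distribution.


Step 1: Enumerate the 28 unordered pairs (i,j) with i<j and classify each by sign(x_j-x_i) * sign(y_j-y_i).
  (1,2):dx=-4,dy=+9->D; (1,3):dx=-10,dy=+15->D; (1,4):dx=-5,dy=+6->D; (1,5):dx=-8,dy=+5->D
  (1,6):dx=-1,dy=+12->D; (1,7):dx=-3,dy=+11->D; (1,8):dx=-9,dy=+3->D; (2,3):dx=-6,dy=+6->D
  (2,4):dx=-1,dy=-3->C; (2,5):dx=-4,dy=-4->C; (2,6):dx=+3,dy=+3->C; (2,7):dx=+1,dy=+2->C
  (2,8):dx=-5,dy=-6->C; (3,4):dx=+5,dy=-9->D; (3,5):dx=+2,dy=-10->D; (3,6):dx=+9,dy=-3->D
  (3,7):dx=+7,dy=-4->D; (3,8):dx=+1,dy=-12->D; (4,5):dx=-3,dy=-1->C; (4,6):dx=+4,dy=+6->C
  (4,7):dx=+2,dy=+5->C; (4,8):dx=-4,dy=-3->C; (5,6):dx=+7,dy=+7->C; (5,7):dx=+5,dy=+6->C
  (5,8):dx=-1,dy=-2->C; (6,7):dx=-2,dy=-1->C; (6,8):dx=-8,dy=-9->C; (7,8):dx=-6,dy=-8->C
Step 2: C = 15, D = 13, total pairs = 28.
Step 3: tau = (C - D)/(n(n-1)/2) = (15 - 13)/28 = 0.071429.
Step 4: Exact two-sided p-value (enumerate n! = 40320 permutations of y under H0): p = 0.904861.
Step 5: alpha = 0.05. fail to reject H0.

tau_b = 0.0714 (C=15, D=13), p = 0.904861, fail to reject H0.
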